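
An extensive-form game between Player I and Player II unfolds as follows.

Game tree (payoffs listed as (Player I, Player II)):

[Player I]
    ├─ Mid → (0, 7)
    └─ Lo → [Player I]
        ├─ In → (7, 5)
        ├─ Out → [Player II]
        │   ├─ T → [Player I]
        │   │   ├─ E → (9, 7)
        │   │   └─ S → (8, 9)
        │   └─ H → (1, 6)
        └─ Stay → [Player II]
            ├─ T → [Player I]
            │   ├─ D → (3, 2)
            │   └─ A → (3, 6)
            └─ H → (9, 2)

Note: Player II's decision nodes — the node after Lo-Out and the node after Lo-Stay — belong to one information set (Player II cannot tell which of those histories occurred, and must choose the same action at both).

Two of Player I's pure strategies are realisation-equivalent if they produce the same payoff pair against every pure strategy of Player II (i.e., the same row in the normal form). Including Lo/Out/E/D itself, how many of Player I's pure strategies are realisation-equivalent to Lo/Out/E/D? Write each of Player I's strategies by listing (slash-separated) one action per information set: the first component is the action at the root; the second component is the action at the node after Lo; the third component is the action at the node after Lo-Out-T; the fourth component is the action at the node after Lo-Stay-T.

2

Row for Lo/Out/E/D (columns T, H): (9,7) (1,6).
Under Lo/Out/E/D, Player I's choice at the node after Lo-Stay-T can never be reached regardless of what Player II does, so varying those choices leaves every outcome unchanged.
Holding the reachable choices fixed and varying the unreachable one freely already gives 2 equivalent strategies.
No other strategy reproduces this row, so those 2 are the full class: Lo/Out/E/D, Lo/Out/E/A.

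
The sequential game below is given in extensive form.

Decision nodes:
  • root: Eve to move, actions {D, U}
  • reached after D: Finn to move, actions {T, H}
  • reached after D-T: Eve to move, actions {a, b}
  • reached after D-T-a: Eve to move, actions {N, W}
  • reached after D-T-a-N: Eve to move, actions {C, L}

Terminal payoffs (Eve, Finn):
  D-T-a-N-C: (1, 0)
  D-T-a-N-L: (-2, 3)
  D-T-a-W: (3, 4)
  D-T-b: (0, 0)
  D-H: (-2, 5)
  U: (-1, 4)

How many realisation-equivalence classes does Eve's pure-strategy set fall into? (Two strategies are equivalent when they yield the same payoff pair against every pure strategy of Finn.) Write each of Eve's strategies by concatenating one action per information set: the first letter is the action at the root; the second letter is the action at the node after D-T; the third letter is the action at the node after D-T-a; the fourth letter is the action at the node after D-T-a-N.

Eve has 16 pure strategies: DaNC, DaNL, DaWC, DaWL, DbNC, DbNL, DbWC, DbWL, UaNC, UaNL, UaWC, UaWL, UbNC, UbNL, UbWC, UbWL. Columns: T, H.
{DaNC} → row (1,0) (-2,5)
{DaNL} → row (-2,3) (-2,5)
{DaWC, DaWL} → row (3,4) (-2,5)
{DbNC, DbNL, DbWC, DbWL} → row (0,0) (-2,5)
{UaNC, UaNL, UaWC, UaWL, UbNC, UbNL, UbWC, UbWL} → row (-1,4) (-1,4)
That's 5 distinct rows out of 16 strategies.

5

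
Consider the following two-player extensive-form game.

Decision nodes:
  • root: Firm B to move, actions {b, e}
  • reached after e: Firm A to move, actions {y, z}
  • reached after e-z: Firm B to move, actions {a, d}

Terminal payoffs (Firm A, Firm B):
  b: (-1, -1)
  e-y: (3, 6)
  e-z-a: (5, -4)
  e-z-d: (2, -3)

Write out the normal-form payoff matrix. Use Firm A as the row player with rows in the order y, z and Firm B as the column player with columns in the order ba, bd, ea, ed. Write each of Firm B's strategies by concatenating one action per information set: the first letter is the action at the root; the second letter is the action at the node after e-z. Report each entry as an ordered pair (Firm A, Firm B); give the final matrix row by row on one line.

Row y: ba→(-1,-1), bd→(-1,-1), ea→(3,6), ed→(3,6)
Row z: ba→(-1,-1), bd→(-1,-1), ea→(5,-4), ed→(2,-3)

y: (-1,-1) (-1,-1) (3,6) (3,6) | z: (-1,-1) (-1,-1) (5,-4) (2,-3)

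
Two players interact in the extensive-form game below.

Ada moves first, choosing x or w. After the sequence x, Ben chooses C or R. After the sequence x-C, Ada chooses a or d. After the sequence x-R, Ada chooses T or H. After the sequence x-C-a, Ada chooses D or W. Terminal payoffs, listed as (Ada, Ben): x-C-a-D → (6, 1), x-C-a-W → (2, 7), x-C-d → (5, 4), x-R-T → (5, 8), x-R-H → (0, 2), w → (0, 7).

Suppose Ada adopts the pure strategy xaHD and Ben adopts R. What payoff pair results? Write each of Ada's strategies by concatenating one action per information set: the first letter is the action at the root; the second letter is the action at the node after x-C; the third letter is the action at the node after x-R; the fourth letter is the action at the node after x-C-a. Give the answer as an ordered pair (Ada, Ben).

Trace the play path from the root:
  Ada plays x
  Ben plays R at [x]
  Ada plays H at [x-R]
→ terminal payoff (0, 2).
(Ada's choice at the node after x-C is never reached on this path, so it doesn't affect the outcome.)

(0, 2)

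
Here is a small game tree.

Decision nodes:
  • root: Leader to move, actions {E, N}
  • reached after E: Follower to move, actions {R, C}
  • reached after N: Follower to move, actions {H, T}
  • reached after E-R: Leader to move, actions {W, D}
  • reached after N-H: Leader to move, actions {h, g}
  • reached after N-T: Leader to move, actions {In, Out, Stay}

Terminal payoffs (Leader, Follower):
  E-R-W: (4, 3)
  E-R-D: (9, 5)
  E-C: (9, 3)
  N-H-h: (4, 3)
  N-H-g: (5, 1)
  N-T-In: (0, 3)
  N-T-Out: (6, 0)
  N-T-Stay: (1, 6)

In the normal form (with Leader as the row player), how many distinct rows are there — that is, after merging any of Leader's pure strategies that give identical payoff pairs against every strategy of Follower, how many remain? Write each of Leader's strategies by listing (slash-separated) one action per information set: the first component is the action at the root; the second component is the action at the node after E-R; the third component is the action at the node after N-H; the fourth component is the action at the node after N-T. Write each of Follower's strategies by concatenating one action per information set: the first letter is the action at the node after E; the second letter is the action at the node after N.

8

Leader has 24 pure strategies: E/W/h/In, E/W/h/Out, E/W/h/Stay, E/W/g/In, E/W/g/Out, E/W/g/Stay, E/D/h/In, E/D/h/Out, E/D/h/Stay, E/D/g/In, E/D/g/Out, E/D/g/Stay, N/W/h/In, N/W/h/Out, N/W/h/Stay, N/W/g/In, N/W/g/Out, N/W/g/Stay, N/D/h/In, N/D/h/Out, N/D/h/Stay, N/D/g/In, N/D/g/Out, N/D/g/Stay. Columns: RH, RT, CH, CT.
{E/W/h/In, E/W/h/Out, E/W/h/Stay, E/W/g/In, E/W/g/Out, E/W/g/Stay} → row (4,3) (4,3) (9,3) (9,3)
{E/D/h/In, E/D/h/Out, E/D/h/Stay, E/D/g/In, E/D/g/Out, E/D/g/Stay} → row (9,5) (9,5) (9,3) (9,3)
{N/W/h/In, N/D/h/In} → row (4,3) (0,3) (4,3) (0,3)
{N/W/h/Out, N/D/h/Out} → row (4,3) (6,0) (4,3) (6,0)
{N/W/h/Stay, N/D/h/Stay} → row (4,3) (1,6) (4,3) (1,6)
{N/W/g/In, N/D/g/In} → row (5,1) (0,3) (5,1) (0,3)
{N/W/g/Out, N/D/g/Out} → row (5,1) (6,0) (5,1) (6,0)
{N/W/g/Stay, N/D/g/Stay} → row (5,1) (1,6) (5,1) (1,6)
That's 8 distinct rows out of 24 strategies.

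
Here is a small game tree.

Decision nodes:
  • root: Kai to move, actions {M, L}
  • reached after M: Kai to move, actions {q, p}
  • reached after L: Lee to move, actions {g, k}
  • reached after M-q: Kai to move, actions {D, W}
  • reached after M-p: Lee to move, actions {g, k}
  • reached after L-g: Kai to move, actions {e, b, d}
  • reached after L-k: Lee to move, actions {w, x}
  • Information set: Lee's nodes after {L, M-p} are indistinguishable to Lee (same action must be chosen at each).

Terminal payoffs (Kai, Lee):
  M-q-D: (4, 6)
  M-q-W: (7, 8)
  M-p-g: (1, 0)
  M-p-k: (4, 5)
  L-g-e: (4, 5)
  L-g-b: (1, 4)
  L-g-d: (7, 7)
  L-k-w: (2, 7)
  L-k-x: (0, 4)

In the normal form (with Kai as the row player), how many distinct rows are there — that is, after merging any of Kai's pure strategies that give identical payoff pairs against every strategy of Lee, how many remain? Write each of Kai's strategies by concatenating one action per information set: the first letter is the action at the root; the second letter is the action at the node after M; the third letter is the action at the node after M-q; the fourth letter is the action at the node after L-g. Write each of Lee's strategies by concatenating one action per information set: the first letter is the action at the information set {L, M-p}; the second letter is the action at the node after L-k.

Kai has 24 pure strategies: MqDe, MqDb, MqDd, MqWe, MqWb, MqWd, MpDe, MpDb, MpDd, MpWe, MpWb, MpWd, LqDe, LqDb, LqDd, LqWe, LqWb, LqWd, LpDe, LpDb, LpDd, LpWe, LpWb, LpWd. Columns: gw, gx, kw, kx.
{MqDe, MqDb, MqDd} → row (4,6) (4,6) (4,6) (4,6)
{MqWe, MqWb, MqWd} → row (7,8) (7,8) (7,8) (7,8)
{MpDe, MpDb, MpDd, MpWe, MpWb, MpWd} → row (1,0) (1,0) (4,5) (4,5)
{LqDe, LqWe, LpDe, LpWe} → row (4,5) (4,5) (2,7) (0,4)
{LqDb, LqWb, LpDb, LpWb} → row (1,4) (1,4) (2,7) (0,4)
{LqDd, LqWd, LpDd, LpWd} → row (7,7) (7,7) (2,7) (0,4)
That's 6 distinct rows out of 24 strategies.

6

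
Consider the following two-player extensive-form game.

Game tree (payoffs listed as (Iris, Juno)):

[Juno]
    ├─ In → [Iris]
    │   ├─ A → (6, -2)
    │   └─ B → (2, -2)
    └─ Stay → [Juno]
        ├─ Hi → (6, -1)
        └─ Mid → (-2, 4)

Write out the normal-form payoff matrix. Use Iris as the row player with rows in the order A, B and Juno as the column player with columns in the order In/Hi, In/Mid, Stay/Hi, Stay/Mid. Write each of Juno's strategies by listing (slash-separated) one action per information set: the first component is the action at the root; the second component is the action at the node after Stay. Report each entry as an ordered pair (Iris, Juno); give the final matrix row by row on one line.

        In/Hi   In/Mid  Stay/Hi  Stay/Mid
   A   (6,-2)   (6,-2)   (6,-1)   (-2,4)
   B   (2,-2)   (2,-2)   (6,-1)   (-2,4)

A: (6,-2) (6,-2) (6,-1) (-2,4) | B: (2,-2) (2,-2) (6,-1) (-2,4)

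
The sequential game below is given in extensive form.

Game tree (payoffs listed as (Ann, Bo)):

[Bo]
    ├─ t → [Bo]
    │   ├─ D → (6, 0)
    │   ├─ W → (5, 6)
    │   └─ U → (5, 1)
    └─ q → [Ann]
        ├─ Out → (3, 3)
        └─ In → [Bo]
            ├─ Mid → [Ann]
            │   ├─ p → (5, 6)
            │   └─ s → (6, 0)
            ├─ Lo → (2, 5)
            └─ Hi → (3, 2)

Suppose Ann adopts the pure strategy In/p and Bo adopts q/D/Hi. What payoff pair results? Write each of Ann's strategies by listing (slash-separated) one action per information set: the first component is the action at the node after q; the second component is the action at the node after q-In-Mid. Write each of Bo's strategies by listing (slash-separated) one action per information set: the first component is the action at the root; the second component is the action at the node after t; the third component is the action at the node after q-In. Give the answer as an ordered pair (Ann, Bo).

Trace the play path from the root:
  Bo plays q
  Ann plays In at [q]
  Bo plays Hi at [q-In]
→ terminal payoff (3, 2).
(Ann's choice at the node after q-In-Mid is never reached on this path, so it doesn't affect the outcome.)

(3, 2)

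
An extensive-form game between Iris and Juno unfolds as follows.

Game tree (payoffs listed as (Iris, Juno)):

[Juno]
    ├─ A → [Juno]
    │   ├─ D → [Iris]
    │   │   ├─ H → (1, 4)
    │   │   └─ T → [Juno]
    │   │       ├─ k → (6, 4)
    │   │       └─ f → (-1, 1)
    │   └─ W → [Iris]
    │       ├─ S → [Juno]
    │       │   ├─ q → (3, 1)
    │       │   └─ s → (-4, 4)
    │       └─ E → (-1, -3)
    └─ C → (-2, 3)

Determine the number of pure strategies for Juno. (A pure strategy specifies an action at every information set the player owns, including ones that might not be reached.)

Juno owns the root with actions {A, C} — two choices.
Juno owns the node after A with actions {D, W} — two choices.
Juno owns the node after A-D-T with actions {k, f} — two choices.
Juno owns the node after A-W-S with actions {q, s} — two choices.
A pure strategy fixes one action at each information set independently, so the count is the product 2 × 2 × 2 × 2 = 16.

16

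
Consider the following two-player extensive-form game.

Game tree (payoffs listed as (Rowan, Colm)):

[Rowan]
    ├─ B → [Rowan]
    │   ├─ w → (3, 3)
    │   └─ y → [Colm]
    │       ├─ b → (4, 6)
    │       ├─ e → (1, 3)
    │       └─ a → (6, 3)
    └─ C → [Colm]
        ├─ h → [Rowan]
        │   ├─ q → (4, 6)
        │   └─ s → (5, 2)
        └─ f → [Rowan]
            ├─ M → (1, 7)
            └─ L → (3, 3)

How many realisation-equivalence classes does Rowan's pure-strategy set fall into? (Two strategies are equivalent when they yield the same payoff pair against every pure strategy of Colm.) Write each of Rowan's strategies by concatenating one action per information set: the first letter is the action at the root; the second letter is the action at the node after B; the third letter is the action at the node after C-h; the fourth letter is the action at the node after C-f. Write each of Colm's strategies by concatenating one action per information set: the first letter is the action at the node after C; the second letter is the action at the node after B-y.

6

Rowan has 16 pure strategies: BwqM, BwqL, BwsM, BwsL, ByqM, ByqL, BysM, BysL, CwqM, CwqL, CwsM, CwsL, CyqM, CyqL, CysM, CysL. Columns: hb, he, ha, fb, fe, fa.
{BwqM, BwqL, BwsM, BwsL} → row (3,3) (3,3) (3,3) (3,3) (3,3) (3,3)
{ByqM, ByqL, BysM, BysL} → row (4,6) (1,3) (6,3) (4,6) (1,3) (6,3)
{CwqM, CyqM} → row (4,6) (4,6) (4,6) (1,7) (1,7) (1,7)
{CwqL, CyqL} → row (4,6) (4,6) (4,6) (3,3) (3,3) (3,3)
{CwsM, CysM} → row (5,2) (5,2) (5,2) (1,7) (1,7) (1,7)
{CwsL, CysL} → row (5,2) (5,2) (5,2) (3,3) (3,3) (3,3)
That's 6 distinct rows out of 16 strategies.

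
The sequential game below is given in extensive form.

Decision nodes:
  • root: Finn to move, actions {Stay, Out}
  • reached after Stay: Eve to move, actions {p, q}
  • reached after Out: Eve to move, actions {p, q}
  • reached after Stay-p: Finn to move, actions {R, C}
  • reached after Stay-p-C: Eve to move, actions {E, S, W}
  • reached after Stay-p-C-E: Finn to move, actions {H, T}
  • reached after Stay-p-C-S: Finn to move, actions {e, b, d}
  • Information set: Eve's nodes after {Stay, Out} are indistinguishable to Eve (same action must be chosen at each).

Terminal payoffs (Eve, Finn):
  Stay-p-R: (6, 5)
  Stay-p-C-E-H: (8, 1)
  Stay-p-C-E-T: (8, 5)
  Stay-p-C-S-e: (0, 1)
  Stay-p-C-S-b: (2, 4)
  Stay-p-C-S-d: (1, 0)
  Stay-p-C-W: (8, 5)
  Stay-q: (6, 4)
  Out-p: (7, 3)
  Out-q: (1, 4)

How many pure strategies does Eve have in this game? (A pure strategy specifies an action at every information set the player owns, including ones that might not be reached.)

Eve owns the information set {Stay, Out} with actions {p, q} — two choices.
Eve owns the node after Stay-p-C with actions {E, S, W} — three choices.
A pure strategy fixes one action at each information set independently, so the count is the product 2 × 3 = 6.
(For reference, Finn has 24 pure strategies, giving a 6×24 normal-form matrix.)

6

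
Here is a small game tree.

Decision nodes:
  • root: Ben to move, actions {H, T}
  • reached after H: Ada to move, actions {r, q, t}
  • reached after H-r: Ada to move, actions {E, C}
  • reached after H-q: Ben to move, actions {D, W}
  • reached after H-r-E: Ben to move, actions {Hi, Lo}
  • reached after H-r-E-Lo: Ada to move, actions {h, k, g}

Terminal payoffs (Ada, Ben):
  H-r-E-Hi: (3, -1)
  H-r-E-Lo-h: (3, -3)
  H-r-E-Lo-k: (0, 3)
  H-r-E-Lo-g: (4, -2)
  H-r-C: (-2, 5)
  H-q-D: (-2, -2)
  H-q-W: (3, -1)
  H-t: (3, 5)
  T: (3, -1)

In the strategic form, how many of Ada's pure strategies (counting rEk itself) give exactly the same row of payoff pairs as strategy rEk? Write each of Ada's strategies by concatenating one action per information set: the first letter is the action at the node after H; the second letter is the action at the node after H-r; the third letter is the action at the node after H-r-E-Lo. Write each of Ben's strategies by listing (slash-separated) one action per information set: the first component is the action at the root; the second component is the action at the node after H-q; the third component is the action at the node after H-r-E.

1

Row for rEk (columns H/D/Hi, H/D/Lo, H/W/Hi, H/W/Lo, T/D/Hi, T/D/Lo, T/W/Hi, T/W/Lo): (3,-1) (0,3) (3,-1) (0,3) (3,-1) (3,-1) (3,-1) (3,-1).
Every one of Ada's information sets is on the play path for some reply by Ben when Ada follows rEk.
Changing the action at any of them therefore changes at least one column, so only rEk itself gives this row.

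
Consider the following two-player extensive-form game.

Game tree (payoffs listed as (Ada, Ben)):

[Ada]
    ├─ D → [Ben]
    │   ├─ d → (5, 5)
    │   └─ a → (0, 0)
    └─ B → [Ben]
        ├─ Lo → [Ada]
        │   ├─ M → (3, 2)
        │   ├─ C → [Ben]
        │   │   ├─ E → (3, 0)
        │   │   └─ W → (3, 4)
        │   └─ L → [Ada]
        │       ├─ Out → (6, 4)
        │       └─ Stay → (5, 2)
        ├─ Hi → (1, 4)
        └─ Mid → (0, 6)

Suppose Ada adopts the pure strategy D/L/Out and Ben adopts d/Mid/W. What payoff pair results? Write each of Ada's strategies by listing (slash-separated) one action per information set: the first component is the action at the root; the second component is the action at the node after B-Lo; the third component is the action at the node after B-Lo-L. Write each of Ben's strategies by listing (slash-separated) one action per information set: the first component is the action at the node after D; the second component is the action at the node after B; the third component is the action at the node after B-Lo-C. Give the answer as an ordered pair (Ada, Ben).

(5, 5)

Trace the play path from the root:
  Ada plays D
  Ben plays d at [D]
→ terminal payoff (5, 5).
(Ada's choice at the node after B-Lo is never reached on this path, so it doesn't affect the outcome.)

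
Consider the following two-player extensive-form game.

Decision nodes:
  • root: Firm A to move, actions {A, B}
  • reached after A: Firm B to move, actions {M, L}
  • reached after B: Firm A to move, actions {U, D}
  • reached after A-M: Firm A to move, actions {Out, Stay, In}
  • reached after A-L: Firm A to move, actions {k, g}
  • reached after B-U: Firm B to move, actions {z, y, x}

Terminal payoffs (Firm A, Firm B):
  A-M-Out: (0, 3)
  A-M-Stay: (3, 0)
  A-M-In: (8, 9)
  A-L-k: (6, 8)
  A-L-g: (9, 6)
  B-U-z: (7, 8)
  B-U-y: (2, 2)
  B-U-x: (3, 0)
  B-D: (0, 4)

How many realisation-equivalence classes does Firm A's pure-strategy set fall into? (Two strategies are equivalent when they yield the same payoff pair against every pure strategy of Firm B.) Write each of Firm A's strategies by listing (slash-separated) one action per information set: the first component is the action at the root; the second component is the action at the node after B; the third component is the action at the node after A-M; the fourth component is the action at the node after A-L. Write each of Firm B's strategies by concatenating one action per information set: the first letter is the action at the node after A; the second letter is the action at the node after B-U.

Firm A has 24 pure strategies: A/U/Out/k, A/U/Out/g, A/U/Stay/k, A/U/Stay/g, A/U/In/k, A/U/In/g, A/D/Out/k, A/D/Out/g, A/D/Stay/k, A/D/Stay/g, A/D/In/k, A/D/In/g, B/U/Out/k, B/U/Out/g, B/U/Stay/k, B/U/Stay/g, B/U/In/k, B/U/In/g, B/D/Out/k, B/D/Out/g, B/D/Stay/k, B/D/Stay/g, B/D/In/k, B/D/In/g. Columns: Mz, My, Mx, Lz, Ly, Lx.
{A/U/Out/k, A/D/Out/k} → row (0,3) (0,3) (0,3) (6,8) (6,8) (6,8)
{A/U/Out/g, A/D/Out/g} → row (0,3) (0,3) (0,3) (9,6) (9,6) (9,6)
{A/U/Stay/k, A/D/Stay/k} → row (3,0) (3,0) (3,0) (6,8) (6,8) (6,8)
{A/U/Stay/g, A/D/Stay/g} → row (3,0) (3,0) (3,0) (9,6) (9,6) (9,6)
{A/U/In/k, A/D/In/k} → row (8,9) (8,9) (8,9) (6,8) (6,8) (6,8)
{A/U/In/g, A/D/In/g} → row (8,9) (8,9) (8,9) (9,6) (9,6) (9,6)
{B/U/Out/k, B/U/Out/g, B/U/Stay/k, B/U/Stay/g, B/U/In/k, B/U/In/g} → row (7,8) (2,2) (3,0) (7,8) (2,2) (3,0)
{B/D/Out/k, B/D/Out/g, B/D/Stay/k, B/D/Stay/g, B/D/In/k, B/D/In/g} → row (0,4) (0,4) (0,4) (0,4) (0,4) (0,4)
That's 8 distinct rows out of 24 strategies.

8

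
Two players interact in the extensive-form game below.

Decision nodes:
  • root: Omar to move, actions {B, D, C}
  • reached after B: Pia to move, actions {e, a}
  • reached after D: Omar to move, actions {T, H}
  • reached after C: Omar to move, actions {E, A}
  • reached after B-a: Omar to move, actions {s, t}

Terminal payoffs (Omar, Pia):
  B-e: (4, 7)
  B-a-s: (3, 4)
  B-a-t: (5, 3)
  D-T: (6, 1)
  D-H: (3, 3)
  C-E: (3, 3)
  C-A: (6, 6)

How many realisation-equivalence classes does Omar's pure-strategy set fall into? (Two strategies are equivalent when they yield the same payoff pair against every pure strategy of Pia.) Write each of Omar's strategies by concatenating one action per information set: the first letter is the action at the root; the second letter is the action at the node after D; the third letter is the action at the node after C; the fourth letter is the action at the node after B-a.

5

Omar has 24 pure strategies: BTEs, BTEt, BTAs, BTAt, BHEs, BHEt, BHAs, BHAt, DTEs, DTEt, DTAs, DTAt, DHEs, DHEt, DHAs, DHAt, CTEs, CTEt, CTAs, CTAt, CHEs, CHEt, CHAs, CHAt. Columns: e, a.
{BTEs, BTAs, BHEs, BHAs} → row (4,7) (3,4)
{BTEt, BTAt, BHEt, BHAt} → row (4,7) (5,3)
{DTEs, DTEt, DTAs, DTAt} → row (6,1) (6,1)
{DHEs, DHEt, DHAs, DHAt, CTEs, CTEt, CHEs, CHEt} → row (3,3) (3,3)
{CTAs, CTAt, CHAs, CHAt} → row (6,6) (6,6)
That's 5 distinct rows out of 24 strategies.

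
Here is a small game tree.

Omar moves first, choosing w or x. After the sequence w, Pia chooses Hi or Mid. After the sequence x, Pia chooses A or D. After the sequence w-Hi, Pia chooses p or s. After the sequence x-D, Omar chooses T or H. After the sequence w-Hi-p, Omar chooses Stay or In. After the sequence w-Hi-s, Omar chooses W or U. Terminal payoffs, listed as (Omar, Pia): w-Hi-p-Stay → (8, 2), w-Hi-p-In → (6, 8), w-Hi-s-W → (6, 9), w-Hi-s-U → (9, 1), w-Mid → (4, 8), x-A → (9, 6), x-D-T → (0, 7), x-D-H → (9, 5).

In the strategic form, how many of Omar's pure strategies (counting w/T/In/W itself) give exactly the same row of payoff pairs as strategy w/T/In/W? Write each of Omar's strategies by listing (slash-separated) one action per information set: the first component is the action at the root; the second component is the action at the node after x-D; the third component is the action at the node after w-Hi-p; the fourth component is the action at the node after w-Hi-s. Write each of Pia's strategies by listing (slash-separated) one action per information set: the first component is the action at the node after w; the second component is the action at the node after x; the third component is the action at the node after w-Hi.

Row for w/T/In/W (columns Hi/A/p, Hi/A/s, Hi/D/p, Hi/D/s, Mid/A/p, Mid/A/s, Mid/D/p, Mid/D/s): (6,8) (6,9) (6,8) (6,9) (4,8) (4,8) (4,8) (4,8).
Under w/T/In/W, Omar's choice at the node after x-D can never be reached regardless of what Pia does, so varying those choices leaves every outcome unchanged.
Holding the reachable choices fixed and varying the unreachable one freely already gives 2 equivalent strategies.
No other strategy reproduces this row, so those 2 are the full class: w/T/In/W, w/H/In/W.

2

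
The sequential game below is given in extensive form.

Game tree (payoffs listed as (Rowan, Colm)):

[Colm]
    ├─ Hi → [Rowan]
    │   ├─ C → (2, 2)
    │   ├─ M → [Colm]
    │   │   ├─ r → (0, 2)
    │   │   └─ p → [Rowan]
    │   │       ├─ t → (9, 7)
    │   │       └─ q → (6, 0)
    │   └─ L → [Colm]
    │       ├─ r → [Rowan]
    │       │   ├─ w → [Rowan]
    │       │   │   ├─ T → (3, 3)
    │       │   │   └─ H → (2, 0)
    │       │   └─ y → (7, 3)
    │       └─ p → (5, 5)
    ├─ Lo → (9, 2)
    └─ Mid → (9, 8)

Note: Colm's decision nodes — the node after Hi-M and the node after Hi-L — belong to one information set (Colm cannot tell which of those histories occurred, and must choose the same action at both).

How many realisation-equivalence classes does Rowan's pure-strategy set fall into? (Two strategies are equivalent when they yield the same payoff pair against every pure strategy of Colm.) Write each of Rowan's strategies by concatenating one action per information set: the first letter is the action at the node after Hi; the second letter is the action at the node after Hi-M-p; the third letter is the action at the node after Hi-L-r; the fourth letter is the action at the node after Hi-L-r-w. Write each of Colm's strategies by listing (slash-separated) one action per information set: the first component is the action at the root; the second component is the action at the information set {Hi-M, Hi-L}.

6

Rowan has 24 pure strategies: CtwT, CtwH, CtyT, CtyH, CqwT, CqwH, CqyT, CqyH, MtwT, MtwH, MtyT, MtyH, MqwT, MqwH, MqyT, MqyH, LtwT, LtwH, LtyT, LtyH, LqwT, LqwH, LqyT, LqyH. Columns: Hi/r, Hi/p, Lo/r, Lo/p, Mid/r, Mid/p.
{CtwT, CtwH, CtyT, CtyH, CqwT, CqwH, CqyT, CqyH} → row (2,2) (2,2) (9,2) (9,2) (9,8) (9,8)
{MtwT, MtwH, MtyT, MtyH} → row (0,2) (9,7) (9,2) (9,2) (9,8) (9,8)
{MqwT, MqwH, MqyT, MqyH} → row (0,2) (6,0) (9,2) (9,2) (9,8) (9,8)
{LtwT, LqwT} → row (3,3) (5,5) (9,2) (9,2) (9,8) (9,8)
{LtwH, LqwH} → row (2,0) (5,5) (9,2) (9,2) (9,8) (9,8)
{LtyT, LtyH, LqyT, LqyH} → row (7,3) (5,5) (9,2) (9,2) (9,8) (9,8)
That's 6 distinct rows out of 24 strategies.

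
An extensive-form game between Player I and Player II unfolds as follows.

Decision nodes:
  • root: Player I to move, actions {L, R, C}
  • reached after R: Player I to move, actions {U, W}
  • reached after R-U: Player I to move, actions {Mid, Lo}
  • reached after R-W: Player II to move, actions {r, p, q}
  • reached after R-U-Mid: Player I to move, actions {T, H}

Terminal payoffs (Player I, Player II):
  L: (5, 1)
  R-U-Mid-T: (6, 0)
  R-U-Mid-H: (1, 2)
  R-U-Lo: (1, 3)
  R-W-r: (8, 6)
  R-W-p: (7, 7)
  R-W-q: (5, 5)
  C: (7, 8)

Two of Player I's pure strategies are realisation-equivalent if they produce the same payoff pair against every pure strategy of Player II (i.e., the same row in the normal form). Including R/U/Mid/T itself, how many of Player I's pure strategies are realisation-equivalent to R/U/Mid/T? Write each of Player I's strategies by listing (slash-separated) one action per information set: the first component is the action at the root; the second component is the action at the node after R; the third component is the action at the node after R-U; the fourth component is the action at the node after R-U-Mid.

Row for R/U/Mid/T (columns r, p, q): (6,0) (6,0) (6,0).
Every one of Player I's information sets is on the play path for some reply by Player II when Player I follows R/U/Mid/T.
Changing the action at any of them therefore changes at least one column, so only R/U/Mid/T itself gives this row.

1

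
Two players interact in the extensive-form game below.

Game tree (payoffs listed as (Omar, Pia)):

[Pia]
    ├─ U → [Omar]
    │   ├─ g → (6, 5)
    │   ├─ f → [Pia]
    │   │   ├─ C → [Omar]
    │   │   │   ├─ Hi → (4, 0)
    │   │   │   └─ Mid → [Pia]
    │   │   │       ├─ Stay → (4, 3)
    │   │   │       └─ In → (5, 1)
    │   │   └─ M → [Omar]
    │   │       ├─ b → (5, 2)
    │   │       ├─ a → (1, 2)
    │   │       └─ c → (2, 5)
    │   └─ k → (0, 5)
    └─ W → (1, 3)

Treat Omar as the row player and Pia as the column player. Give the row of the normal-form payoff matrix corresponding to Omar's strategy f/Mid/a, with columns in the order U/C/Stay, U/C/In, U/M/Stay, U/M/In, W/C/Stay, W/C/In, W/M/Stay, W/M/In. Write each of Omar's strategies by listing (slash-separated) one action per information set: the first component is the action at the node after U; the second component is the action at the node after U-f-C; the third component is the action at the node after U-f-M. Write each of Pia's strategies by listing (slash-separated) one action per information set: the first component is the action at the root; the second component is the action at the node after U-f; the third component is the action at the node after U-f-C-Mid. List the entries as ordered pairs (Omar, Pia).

vs U/C/Stay: Pia plays U → Omar plays f at [U] → Pia plays C at [U-f] → Omar plays Mid at [U-f-C] → Pia plays Stay at [U-f-C-Mid] → (4, 3)
vs U/C/In: Pia plays U → Omar plays f at [U] → Pia plays C at [U-f] → Omar plays Mid at [U-f-C] → Pia plays In at [U-f-C-Mid] → (5, 1)
vs U/M/Stay: Pia plays U → Omar plays f at [U] → Pia plays M at [U-f] → Omar plays a at [U-f-M] → (1, 2)
vs U/M/In: Pia plays U → Omar plays f at [U] → Pia plays M at [U-f] → Omar plays a at [U-f-M] → (1, 2)
vs W/C/Stay: Pia plays W → (1, 3)
vs W/C/In: Pia plays W → (1, 3)
vs W/M/Stay: Pia plays W → (1, 3)
vs W/M/In: Pia plays W → (1, 3)

(4,3) (5,1) (1,2) (1,2) (1,3) (1,3) (1,3) (1,3)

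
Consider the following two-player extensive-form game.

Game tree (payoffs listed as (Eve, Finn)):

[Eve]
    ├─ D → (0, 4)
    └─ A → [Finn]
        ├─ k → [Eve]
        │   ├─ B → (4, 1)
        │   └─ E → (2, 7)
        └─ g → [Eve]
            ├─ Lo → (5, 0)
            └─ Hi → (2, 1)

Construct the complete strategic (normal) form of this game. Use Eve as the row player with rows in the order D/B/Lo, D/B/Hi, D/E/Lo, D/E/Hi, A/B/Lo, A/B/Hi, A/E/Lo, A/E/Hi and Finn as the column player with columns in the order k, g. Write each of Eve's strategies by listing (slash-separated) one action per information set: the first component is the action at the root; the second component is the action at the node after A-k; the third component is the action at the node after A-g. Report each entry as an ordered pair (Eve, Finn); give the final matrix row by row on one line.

D/B/Lo: (0,4) (0,4) | D/B/Hi: (0,4) (0,4) | D/E/Lo: (0,4) (0,4) | D/E/Hi: (0,4) (0,4) | A/B/Lo: (4,1) (5,0) | A/B/Hi: (4,1) (2,1) | A/E/Lo: (2,7) (5,0) | A/E/Hi: (2,7) (2,1)

Row D/B/Lo: k→(0,4), g→(0,4)
Row D/B/Hi: k→(0,4), g→(0,4)
Row D/E/Lo: k→(0,4), g→(0,4)
Row D/E/Hi: k→(0,4), g→(0,4)
Row A/B/Lo: k→(4,1), g→(5,0)
Row A/B/Hi: k→(4,1), g→(2,1)
Row A/E/Lo: k→(2,7), g→(5,0)
Row A/E/Hi: k→(2,7), g→(2,1)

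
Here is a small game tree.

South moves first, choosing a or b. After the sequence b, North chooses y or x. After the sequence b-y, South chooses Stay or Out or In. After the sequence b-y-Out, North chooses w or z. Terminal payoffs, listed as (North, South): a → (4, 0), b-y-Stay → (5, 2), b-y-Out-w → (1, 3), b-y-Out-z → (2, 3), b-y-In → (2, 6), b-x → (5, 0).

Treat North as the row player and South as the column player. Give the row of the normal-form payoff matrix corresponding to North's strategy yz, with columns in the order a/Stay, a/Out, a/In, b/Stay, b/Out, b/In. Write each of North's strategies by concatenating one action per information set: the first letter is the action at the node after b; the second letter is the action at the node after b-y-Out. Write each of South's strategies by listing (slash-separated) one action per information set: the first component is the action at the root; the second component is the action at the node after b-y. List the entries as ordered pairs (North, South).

(4,0) (4,0) (4,0) (5,2) (2,3) (2,6)

vs a/Stay: South plays a → (4, 0)
vs a/Out: South plays a → (4, 0)
vs a/In: South plays a → (4, 0)
vs b/Stay: South plays b → North plays y at [b] → South plays Stay at [b-y] → (5, 2)
vs b/Out: South plays b → North plays y at [b] → South plays Out at [b-y] → North plays z at [b-y-Out] → (2, 3)
vs b/In: South plays b → North plays y at [b] → South plays In at [b-y] → (2, 6)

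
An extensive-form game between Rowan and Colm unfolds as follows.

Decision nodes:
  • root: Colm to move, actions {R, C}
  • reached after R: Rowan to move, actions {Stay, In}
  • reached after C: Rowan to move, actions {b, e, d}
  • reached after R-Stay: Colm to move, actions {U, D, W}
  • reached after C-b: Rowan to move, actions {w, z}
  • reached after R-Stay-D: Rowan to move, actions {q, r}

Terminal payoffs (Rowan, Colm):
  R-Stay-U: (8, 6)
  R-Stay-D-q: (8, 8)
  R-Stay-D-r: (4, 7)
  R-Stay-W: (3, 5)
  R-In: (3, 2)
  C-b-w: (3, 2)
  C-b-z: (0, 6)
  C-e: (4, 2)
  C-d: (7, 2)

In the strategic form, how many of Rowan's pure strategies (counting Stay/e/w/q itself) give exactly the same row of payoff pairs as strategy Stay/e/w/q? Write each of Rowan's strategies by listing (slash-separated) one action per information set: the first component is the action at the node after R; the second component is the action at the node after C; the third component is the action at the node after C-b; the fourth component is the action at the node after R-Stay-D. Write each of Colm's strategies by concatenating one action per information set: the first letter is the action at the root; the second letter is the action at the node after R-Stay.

2

Row for Stay/e/w/q (columns RU, RD, RW, CU, CD, CW): (8,6) (8,8) (3,5) (4,2) (4,2) (4,2).
Under Stay/e/w/q, Rowan's choice at the node after C-b can never be reached regardless of what Colm does, so varying those choices leaves every outcome unchanged.
Holding the reachable choices fixed and varying the unreachable one freely already gives 2 equivalent strategies.
No other strategy reproduces this row, so those 2 are the full class: Stay/e/w/q, Stay/e/z/q.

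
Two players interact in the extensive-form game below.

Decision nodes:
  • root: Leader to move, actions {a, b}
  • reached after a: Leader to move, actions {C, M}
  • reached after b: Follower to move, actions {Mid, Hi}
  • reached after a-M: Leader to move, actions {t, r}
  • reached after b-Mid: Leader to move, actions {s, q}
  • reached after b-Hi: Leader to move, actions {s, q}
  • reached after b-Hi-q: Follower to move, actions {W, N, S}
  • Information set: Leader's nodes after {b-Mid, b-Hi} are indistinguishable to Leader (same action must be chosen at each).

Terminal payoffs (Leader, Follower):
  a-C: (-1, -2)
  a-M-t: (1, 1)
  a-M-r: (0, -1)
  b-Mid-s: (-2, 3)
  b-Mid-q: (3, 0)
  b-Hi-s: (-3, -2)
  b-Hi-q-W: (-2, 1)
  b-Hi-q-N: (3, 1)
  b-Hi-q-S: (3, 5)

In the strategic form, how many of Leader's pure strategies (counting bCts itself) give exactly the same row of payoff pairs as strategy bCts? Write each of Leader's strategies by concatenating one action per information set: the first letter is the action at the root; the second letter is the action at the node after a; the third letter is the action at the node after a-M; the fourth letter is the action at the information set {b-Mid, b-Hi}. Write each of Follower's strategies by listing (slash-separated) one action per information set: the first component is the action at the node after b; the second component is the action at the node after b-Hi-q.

4

Row for bCts (columns Mid/W, Mid/N, Mid/S, Hi/W, Hi/N, Hi/S): (-2,3) (-2,3) (-2,3) (-3,-2) (-3,-2) (-3,-2).
Under bCts, Leader's choice at the node after a and at the node after a-M can never be reached regardless of what Follower does, so varying those choices leaves every outcome unchanged.
Holding the reachable choices fixed and varying the unreachable ones freely already gives 2 × 2 = 4 equivalent strategies.
No other strategy reproduces this row, so those 4 are the full class: bCts, bCrs, bMts, bMrs.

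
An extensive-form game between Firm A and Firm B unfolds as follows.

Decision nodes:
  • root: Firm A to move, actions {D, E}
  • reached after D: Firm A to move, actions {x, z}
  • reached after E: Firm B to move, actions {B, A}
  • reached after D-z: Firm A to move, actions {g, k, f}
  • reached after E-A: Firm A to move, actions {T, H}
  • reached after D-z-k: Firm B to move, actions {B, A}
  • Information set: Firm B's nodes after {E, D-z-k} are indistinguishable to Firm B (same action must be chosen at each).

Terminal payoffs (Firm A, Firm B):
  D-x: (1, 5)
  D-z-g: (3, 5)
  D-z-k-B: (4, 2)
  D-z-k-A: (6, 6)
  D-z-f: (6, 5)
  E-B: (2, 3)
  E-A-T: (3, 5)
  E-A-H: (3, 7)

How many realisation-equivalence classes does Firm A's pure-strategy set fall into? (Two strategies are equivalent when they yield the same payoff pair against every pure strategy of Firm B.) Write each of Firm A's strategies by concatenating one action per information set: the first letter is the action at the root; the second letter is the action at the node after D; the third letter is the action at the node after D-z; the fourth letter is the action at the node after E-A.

Firm A has 24 pure strategies: DxgT, DxgH, DxkT, DxkH, DxfT, DxfH, DzgT, DzgH, DzkT, DzkH, DzfT, DzfH, ExgT, ExgH, ExkT, ExkH, ExfT, ExfH, EzgT, EzgH, EzkT, EzkH, EzfT, EzfH. Columns: B, A.
{DxgT, DxgH, DxkT, DxkH, DxfT, DxfH} → row (1,5) (1,5)
{DzgT, DzgH} → row (3,5) (3,5)
{DzkT, DzkH} → row (4,2) (6,6)
{DzfT, DzfH} → row (6,5) (6,5)
{ExgT, ExkT, ExfT, EzgT, EzkT, EzfT} → row (2,3) (3,5)
{ExgH, ExkH, ExfH, EzgH, EzkH, EzfH} → row (2,3) (3,7)
That's 6 distinct rows out of 24 strategies.

6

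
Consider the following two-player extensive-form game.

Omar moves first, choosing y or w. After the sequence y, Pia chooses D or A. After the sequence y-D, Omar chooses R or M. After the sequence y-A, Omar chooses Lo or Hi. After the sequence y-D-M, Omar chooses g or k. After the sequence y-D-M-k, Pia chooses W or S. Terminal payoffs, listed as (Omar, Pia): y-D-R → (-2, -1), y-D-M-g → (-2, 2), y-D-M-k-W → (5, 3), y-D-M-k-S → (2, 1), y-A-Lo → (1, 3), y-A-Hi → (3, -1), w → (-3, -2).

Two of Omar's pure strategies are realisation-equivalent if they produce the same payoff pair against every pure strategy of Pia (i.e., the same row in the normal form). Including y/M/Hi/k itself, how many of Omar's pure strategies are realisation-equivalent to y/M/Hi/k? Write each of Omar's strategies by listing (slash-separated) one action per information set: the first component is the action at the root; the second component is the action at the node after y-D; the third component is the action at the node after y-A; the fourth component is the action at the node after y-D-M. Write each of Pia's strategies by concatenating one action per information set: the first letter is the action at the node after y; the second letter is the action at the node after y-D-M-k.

1

Row for y/M/Hi/k (columns DW, DS, AW, AS): (5,3) (2,1) (3,-1) (3,-1).
Every one of Omar's information sets is on the play path for some reply by Pia when Omar follows y/M/Hi/k.
Changing the action at any of them therefore changes at least one column, so only y/M/Hi/k itself gives this row.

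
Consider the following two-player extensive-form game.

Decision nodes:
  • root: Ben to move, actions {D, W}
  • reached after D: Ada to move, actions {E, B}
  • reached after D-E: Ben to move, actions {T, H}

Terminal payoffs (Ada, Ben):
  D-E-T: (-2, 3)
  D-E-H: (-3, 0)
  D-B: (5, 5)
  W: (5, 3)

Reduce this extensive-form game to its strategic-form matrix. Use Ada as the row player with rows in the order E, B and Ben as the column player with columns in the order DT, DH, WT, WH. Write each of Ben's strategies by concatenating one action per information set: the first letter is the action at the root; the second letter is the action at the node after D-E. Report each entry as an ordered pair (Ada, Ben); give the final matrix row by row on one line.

E: (-2,3) (-3,0) (5,3) (5,3) | B: (5,5) (5,5) (5,3) (5,3)

           DT       DH       WT       WH
   E   (-2,3)   (-3,0)    (5,3)    (5,3)
   B    (5,5)    (5,5)    (5,3)    (5,3)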